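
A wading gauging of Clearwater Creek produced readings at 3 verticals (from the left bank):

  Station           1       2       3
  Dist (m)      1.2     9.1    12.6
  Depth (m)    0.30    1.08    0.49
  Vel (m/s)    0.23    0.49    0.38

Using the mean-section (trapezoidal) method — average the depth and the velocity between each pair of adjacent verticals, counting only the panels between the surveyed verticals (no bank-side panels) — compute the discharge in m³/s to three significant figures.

Panel 1-2: Δb = 7.9 m, d̄ = (0.30+1.08)/2 = 0.69, v̄ = (0.23+0.49)/2 = 0.36 → q = 7.9×0.69×0.36 = 1.962 m³/s
Panel 2-3: Δb = 3.5 m, d̄ = (1.08+0.49)/2 = 0.785, v̄ = (0.49+0.38)/2 = 0.435 → q = 3.5×0.785×0.435 = 1.195 m³/s
Q = Σ q = 3.158 m³/s

3.16 m³/s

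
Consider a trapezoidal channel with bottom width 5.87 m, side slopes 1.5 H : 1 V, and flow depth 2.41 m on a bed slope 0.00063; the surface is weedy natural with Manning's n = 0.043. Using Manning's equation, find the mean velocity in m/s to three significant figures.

0.789 m/s

A = (b + z·y)·y = (5.87 + 1.5×2.41)×2.41 = 22.86 m²
P = b + 2y√(1+z²) = 5.87 + 2×2.41×√(1+1.5²) = 14.56 m
R = A/P = 22.86/14.56 = 1.570 m
Q = (1/n)·A·R^(2/3)·S^(1/2) = (1/0.043) × 22.86 × 1.570^(2/3) × 0.00063^(1/2) = 18.02 m³/s
V = Q/A = 18.02/22.86 = 0.7885 m/s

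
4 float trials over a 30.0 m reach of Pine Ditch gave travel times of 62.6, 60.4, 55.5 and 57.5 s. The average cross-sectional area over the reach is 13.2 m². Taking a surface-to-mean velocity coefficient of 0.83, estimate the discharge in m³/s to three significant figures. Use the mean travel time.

t̄ = (62.6 + 60.4 + 55.5 + 57.5) / 4 = 59 s
v_surface = L / t̄ = 30.0 / 59 = 0.5085 m/s
v_mean = 0.83 × 0.5085 = 0.4220 m/s
Q = A × v_mean = 13.2 × 0.4220 = 5.571 m³/s

5.57 m³/s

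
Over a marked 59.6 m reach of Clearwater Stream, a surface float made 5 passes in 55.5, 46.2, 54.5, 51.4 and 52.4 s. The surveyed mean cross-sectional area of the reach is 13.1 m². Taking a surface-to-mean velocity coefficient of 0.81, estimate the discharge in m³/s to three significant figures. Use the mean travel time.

12.2 m³/s

t̄ = (55.5 + 46.2 + 54.5 + 51.4 + 52.4) / 5 = 52 s
v_surface = L / t̄ = 59.6 / 52 = 1.146 m/s
v_mean = 0.81 × 1.146 = 0.9284 m/s
Q = A × v_mean = 13.1 × 0.9284 = 12.16 m³/s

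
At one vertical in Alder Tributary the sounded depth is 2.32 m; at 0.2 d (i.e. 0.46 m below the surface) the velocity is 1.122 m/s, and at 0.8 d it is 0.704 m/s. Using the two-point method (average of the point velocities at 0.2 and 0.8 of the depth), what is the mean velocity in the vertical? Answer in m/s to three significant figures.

0.913 m/s

v̄ = (1.122 + 0.704) / 2 = 0.9130 m/s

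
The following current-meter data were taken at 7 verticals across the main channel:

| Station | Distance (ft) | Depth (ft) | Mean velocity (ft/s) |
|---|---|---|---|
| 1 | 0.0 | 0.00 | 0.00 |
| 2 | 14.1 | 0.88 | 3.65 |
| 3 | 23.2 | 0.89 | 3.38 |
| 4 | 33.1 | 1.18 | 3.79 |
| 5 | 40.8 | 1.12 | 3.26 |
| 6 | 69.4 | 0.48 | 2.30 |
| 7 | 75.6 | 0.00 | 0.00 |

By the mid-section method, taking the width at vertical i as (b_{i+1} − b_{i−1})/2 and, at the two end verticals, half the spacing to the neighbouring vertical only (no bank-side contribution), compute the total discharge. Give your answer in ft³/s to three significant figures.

191 ft³/s

w_2 = (23.2 − 0.0)/2 = 11.6 ft; q_2 = 3.65 × 0.88 × 11.6 = 37.26 ft³/s
w_3 = (33.1 − 14.1)/2 = 9.5 ft; q_3 = 3.38 × 0.89 × 9.5 = 28.58 ft³/s
w_4 = (40.8 − 23.2)/2 = 8.8 ft; q_4 = 3.79 × 1.18 × 8.8 = 39.36 ft³/s
w_5 = (69.4 − 33.1)/2 = 18.15 ft; q_5 = 3.26 × 1.12 × 18.15 = 66.27 ft³/s
w_6 = (75.6 − 40.8)/2 = 17.4 ft; q_6 = 2.30 × 0.48 × 17.4 = 19.21 ft³/s
Stations 1, 7 contribute zero (depth or velocity is 0).
Q = Σ qᵢ = 190.7 ft³/s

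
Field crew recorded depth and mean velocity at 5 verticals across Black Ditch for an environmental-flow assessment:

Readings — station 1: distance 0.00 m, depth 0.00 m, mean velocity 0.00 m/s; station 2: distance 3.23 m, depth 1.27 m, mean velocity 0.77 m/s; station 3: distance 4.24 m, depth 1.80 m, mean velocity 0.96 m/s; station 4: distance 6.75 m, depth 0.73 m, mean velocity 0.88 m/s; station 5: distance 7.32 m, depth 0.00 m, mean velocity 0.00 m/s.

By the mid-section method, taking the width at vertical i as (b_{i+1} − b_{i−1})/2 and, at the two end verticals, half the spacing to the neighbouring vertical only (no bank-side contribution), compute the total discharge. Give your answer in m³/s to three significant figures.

6.10 m³/s

w_2 = (4.24 − 0.00)/2 = 2.12 m; q_2 = 0.77 × 1.27 × 2.12 = 2.073 m³/s
w_3 = (6.75 − 3.23)/2 = 1.76 m; q_3 = 0.96 × 1.80 × 1.76 = 3.041 m³/s
w_4 = (7.32 − 4.24)/2 = 1.54 m; q_4 = 0.88 × 0.73 × 1.54 = 0.9893 m³/s
Stations 1, 5 contribute zero (depth or velocity is 0).
Q = Σ qᵢ = 6.104 m³/s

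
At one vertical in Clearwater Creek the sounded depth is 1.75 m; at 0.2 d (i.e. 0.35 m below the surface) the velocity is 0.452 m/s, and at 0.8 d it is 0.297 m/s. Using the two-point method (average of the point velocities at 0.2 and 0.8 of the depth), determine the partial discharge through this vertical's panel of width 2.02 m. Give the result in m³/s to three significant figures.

v̄ = (0.452 + 0.297) / 2 = 0.3745 m/s
q = v̄ × d × w = 0.3745 × 1.75 × 2.02 = 1.324 m³/s

1.32 m³/s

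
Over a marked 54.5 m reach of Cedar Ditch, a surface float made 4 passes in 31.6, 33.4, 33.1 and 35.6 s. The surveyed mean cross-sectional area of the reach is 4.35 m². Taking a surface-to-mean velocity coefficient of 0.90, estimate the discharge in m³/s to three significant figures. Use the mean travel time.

t̄ = (31.6 + 33.4 + 33.1 + 35.6) / 4 = 33.425 s
v_surface = L / t̄ = 54.5 / 33.425 = 1.631 m/s
v_mean = 0.90 × 1.631 = 1.467 m/s
Q = A × v_mean = 4.35 × 1.467 = 6.383 m³/s

6.38 m³/s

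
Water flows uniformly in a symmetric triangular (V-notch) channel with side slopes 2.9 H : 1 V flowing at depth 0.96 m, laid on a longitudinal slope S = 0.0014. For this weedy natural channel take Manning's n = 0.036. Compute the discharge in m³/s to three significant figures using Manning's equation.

1.64 m³/s

A = z·y² = 2.9×0.96² = 2.673 m²
P = 2y√(1+z²) = 2×0.96×√(1+2.9²) = 5.890 m
R = A/P = 2.673/5.890 = 0.4538 m
Q = (1/n)·A·R^(2/3)·S^(1/2) = (1/0.036) × 2.673 × 0.4538^(2/3) × 0.0014^(1/2) = 1.640 m³/s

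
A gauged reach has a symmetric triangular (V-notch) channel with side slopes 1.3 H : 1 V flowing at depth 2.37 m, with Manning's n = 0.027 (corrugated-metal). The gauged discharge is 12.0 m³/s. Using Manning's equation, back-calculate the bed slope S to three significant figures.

A = z·y² = 1.3×2.37² = 7.302 m²
P = 2y√(1+z²) = 2×2.37×√(1+1.3²) = 7.774 m
R = A/P = 7.302/7.774 = 0.9393 m
S = (Q·n / (1·A·R^(2/3)))² = (12.0×0.027 / (1×7.302×0.9591))² = 0.002140

0.00214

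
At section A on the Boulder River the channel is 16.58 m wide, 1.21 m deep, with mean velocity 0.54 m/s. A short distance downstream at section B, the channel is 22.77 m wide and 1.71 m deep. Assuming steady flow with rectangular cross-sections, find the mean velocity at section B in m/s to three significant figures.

Q = A₁V₁ = (16.58×1.21) × 0.54 = 10.83 m³/s
A₂ = 22.77 × 1.71 = 38.94 m²
V₂ = Q/A₂ = 10.83/38.94 = 0.2782 m/s

0.278 m/s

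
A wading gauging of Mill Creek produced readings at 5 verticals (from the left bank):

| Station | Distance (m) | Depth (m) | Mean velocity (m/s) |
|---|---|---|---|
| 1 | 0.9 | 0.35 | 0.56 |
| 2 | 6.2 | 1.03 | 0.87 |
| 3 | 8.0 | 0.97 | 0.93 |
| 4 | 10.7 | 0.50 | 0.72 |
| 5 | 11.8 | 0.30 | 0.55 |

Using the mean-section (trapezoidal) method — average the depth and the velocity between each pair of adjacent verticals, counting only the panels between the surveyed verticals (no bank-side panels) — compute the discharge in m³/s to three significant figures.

6.15 m³/s

Panel 1-2: Δb = 5.3 m, d̄ = (0.35+1.03)/2 = 0.69, v̄ = (0.56+0.87)/2 = 0.715 → q = 5.3×0.69×0.715 = 2.615 m³/s
Panel 2-3: Δb = 1.8 m, d̄ = (1.03+0.97)/2 = 1, v̄ = (0.87+0.93)/2 = 0.9 → q = 1.8×1×0.9 = 1.620 m³/s
Panel 3-4: Δb = 2.7 m, d̄ = (0.97+0.50)/2 = 0.735, v̄ = (0.93+0.72)/2 = 0.825 → q = 2.7×0.735×0.825 = 1.637 m³/s
Panel 4-5: Δb = 1.1 m, d̄ = (0.50+0.30)/2 = 0.4, v̄ = (0.72+0.55)/2 = 0.635 → q = 1.1×0.4×0.635 = 0.2794 m³/s
Q = Σ q = 6.151 m³/s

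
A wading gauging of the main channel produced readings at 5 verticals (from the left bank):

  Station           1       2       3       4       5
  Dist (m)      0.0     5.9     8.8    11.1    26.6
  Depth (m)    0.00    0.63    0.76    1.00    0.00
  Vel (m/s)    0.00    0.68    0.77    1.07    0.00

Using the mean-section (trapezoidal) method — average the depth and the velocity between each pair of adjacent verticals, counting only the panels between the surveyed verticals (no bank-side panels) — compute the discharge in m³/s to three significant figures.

8.10 m³/s

Panel 1-2: Δb = 5.9 m, d̄ = (0.00+0.63)/2 = 0.315, v̄ = (0.00+0.68)/2 = 0.34 → q = 5.9×0.315×0.34 = 0.6319 m³/s
Panel 2-3: Δb = 2.9 m, d̄ = (0.63+0.76)/2 = 0.695, v̄ = (0.68+0.77)/2 = 0.725 → q = 2.9×0.695×0.725 = 1.461 m³/s
Panel 3-4: Δb = 2.3 m, d̄ = (0.76+1.00)/2 = 0.88, v̄ = (0.77+1.07)/2 = 0.92 → q = 2.3×0.88×0.92 = 1.862 m³/s
Panel 4-5: Δb = 15.5 m, d̄ = (1.00+0.00)/2 = 0.5, v̄ = (1.07+0.00)/2 = 0.535 → q = 15.5×0.5×0.535 = 4.146 m³/s
Q = Σ q = 8.101 m³/s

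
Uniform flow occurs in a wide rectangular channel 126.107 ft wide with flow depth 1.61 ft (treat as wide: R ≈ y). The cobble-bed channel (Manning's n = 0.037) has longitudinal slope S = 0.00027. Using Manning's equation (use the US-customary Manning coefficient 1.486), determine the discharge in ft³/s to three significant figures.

184 ft³/s

A = b·y = 126.107 × 1.61 = 203.0 ft²
Wide channel: R ≈ y = 1.61 ft
Q = (1.486/n)·A·R^(2/3)·S^(1/2) = (1.486/0.037) × 203.0 × 1.610^(2/3) × 0.00027^(1/2) = 184.1 ft³/s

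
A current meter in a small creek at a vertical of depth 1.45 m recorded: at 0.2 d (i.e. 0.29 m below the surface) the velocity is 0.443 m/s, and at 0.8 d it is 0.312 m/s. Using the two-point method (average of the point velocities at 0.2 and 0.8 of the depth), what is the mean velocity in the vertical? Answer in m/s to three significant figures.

v̄ = (0.443 + 0.312) / 2 = 0.3775 m/s

0.378 m/s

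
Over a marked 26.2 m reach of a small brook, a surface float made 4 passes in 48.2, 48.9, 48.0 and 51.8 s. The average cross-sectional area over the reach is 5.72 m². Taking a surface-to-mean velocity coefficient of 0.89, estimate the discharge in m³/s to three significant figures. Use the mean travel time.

t̄ = (48.2 + 48.9 + 48.0 + 51.8) / 4 = 49.225 s
v_surface = L / t̄ = 26.2 / 49.225 = 0.5322 m/s
v_mean = 0.89 × 0.5322 = 0.4737 m/s
Q = A × v_mean = 5.72 × 0.4737 = 2.710 m³/s

2.71 m³/s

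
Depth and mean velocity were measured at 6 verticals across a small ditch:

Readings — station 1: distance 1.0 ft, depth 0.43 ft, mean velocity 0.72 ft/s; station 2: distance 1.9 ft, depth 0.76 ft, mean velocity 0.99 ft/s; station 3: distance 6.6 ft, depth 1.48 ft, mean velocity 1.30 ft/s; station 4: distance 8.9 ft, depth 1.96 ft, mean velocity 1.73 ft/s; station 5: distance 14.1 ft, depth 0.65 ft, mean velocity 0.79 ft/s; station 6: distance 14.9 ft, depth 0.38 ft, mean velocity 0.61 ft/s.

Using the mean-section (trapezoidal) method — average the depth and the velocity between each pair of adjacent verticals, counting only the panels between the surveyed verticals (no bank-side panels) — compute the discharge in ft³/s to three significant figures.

21.3 ft³/s

Panel 1-2: Δb = 0.9 ft, d̄ = (0.43+0.76)/2 = 0.595, v̄ = (0.72+0.99)/2 = 0.855 → q = 0.9×0.595×0.855 = 0.4579 ft³/s
Panel 2-3: Δb = 4.7 ft, d̄ = (0.76+1.48)/2 = 1.12, v̄ = (0.99+1.30)/2 = 1.145 → q = 4.7×1.12×1.145 = 6.027 ft³/s
Panel 3-4: Δb = 2.3 ft, d̄ = (1.48+1.96)/2 = 1.72, v̄ = (1.30+1.73)/2 = 1.515 → q = 2.3×1.72×1.515 = 5.993 ft³/s
Panel 4-5: Δb = 5.2 ft, d̄ = (1.96+0.65)/2 = 1.305, v̄ = (1.73+0.79)/2 = 1.26 → q = 5.2×1.305×1.26 = 8.550 ft³/s
Panel 5-6: Δb = 0.8 ft, d̄ = (0.65+0.38)/2 = 0.515, v̄ = (0.79+0.61)/2 = 0.7 → q = 0.8×0.515×0.7 = 0.2884 ft³/s
Q = Σ q = 21.32 ft³/s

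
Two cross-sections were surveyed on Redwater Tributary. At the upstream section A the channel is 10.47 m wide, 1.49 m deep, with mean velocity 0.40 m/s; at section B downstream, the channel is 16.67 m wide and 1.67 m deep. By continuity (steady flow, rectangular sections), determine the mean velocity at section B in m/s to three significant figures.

Q = A₁V₁ = (10.47×1.49) × 0.40 = 6.240 m³/s
A₂ = 16.67 × 1.67 = 27.84 m²
V₂ = Q/A₂ = 6.240/27.84 = 0.2242 m/s

0.224 m/s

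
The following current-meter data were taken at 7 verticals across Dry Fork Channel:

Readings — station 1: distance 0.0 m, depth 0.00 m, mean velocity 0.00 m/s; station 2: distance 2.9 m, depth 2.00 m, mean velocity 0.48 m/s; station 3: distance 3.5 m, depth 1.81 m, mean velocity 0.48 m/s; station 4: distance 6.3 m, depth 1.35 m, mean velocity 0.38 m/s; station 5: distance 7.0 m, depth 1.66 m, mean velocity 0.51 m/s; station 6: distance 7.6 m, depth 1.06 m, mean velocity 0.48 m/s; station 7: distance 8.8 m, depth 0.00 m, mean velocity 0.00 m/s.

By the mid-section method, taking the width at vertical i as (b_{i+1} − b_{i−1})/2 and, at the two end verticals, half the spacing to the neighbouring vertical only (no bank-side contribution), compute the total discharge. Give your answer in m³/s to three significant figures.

5.06 m³/s

w_2 = (3.5 − 0.0)/2 = 1.75 m; q_2 = 0.48 × 2.00 × 1.75 = 1.680 m³/s
w_3 = (6.3 − 2.9)/2 = 1.7 m; q_3 = 0.48 × 1.81 × 1.7 = 1.477 m³/s
w_4 = (7.0 − 3.5)/2 = 1.75 m; q_4 = 0.38 × 1.35 × 1.75 = 0.8978 m³/s
w_5 = (7.6 − 6.3)/2 = 0.65 m; q_5 = 0.51 × 1.66 × 0.65 = 0.5503 m³/s
w_6 = (8.8 − 7.0)/2 = 0.9 m; q_6 = 0.48 × 1.06 × 0.9 = 0.4579 m³/s
Stations 1, 7 contribute zero (depth or velocity is 0).
Q = Σ qᵢ = 5.063 m³/s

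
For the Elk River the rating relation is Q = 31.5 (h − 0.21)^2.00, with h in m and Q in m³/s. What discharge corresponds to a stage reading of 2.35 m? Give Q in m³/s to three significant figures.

Q = 31.5 × (2.35 − 0.21)^2.00 = 31.5 × 2.14^2.00 = 144.3 m³/s

144 m³/s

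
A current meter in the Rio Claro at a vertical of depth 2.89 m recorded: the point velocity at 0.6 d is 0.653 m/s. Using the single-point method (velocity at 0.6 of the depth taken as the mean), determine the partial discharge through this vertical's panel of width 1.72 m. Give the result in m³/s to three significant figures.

3.25 m³/s

v̄ = v₀.₆ = 0.653 m/s
q = v̄ × d × w = 0.6530 × 2.89 × 1.72 = 3.246 m³/s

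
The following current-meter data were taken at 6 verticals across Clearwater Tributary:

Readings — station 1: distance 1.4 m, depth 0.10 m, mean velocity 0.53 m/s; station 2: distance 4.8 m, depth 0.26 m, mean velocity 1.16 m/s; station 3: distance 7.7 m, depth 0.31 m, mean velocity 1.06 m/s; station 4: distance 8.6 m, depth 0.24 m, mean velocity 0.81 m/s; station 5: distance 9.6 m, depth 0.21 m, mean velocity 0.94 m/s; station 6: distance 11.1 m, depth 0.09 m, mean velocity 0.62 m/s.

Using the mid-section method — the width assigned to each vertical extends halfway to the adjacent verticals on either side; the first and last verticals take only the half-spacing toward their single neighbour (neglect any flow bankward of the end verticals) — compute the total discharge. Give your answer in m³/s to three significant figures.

w_1 = (4.8 − 1.4)/2 = 1.7 m; q_1 = 0.53 × 0.10 × 1.7 = 0.09010 m³/s
w_2 = (7.7 − 1.4)/2 = 3.15 m; q_2 = 1.16 × 0.26 × 3.15 = 0.9500 m³/s
w_3 = (8.6 − 4.8)/2 = 1.9 m; q_3 = 1.06 × 0.31 × 1.9 = 0.6243 m³/s
w_4 = (9.6 − 7.7)/2 = 0.95 m; q_4 = 0.81 × 0.24 × 0.95 = 0.1847 m³/s
w_5 = (11.1 − 8.6)/2 = 1.25 m; q_5 = 0.94 × 0.21 × 1.25 = 0.2468 m³/s
w_6 = (11.1 − 9.6)/2 = 0.75 m; q_6 = 0.62 × 0.09 × 0.75 = 0.04185 m³/s
Q = Σ qᵢ = 2.138 m³/s

2.14 m³/s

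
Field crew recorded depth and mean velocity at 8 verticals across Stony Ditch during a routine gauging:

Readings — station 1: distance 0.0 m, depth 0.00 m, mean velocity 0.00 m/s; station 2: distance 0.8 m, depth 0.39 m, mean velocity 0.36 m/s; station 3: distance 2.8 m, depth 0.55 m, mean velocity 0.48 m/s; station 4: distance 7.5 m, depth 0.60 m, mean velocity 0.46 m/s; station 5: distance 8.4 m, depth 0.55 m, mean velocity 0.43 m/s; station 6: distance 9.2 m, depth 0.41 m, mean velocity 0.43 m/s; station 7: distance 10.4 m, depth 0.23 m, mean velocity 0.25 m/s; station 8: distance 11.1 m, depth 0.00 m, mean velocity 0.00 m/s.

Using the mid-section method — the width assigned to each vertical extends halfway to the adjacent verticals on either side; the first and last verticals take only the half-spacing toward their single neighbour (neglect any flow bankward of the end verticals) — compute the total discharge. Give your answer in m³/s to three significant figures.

2.29 m³/s

w_2 = (2.8 − 0.0)/2 = 1.4 m; q_2 = 0.36 × 0.39 × 1.4 = 0.1966 m³/s
w_3 = (7.5 − 0.8)/2 = 3.35 m; q_3 = 0.48 × 0.55 × 3.35 = 0.8844 m³/s
w_4 = (8.4 − 2.8)/2 = 2.8 m; q_4 = 0.46 × 0.60 × 2.8 = 0.7728 m³/s
w_5 = (9.2 − 7.5)/2 = 0.85 m; q_5 = 0.43 × 0.55 × 0.85 = 0.2010 m³/s
w_6 = (10.4 − 8.4)/2 = 1 m; q_6 = 0.43 × 0.41 × 1 = 0.1763 m³/s
w_7 = (11.1 − 9.2)/2 = 0.95 m; q_7 = 0.25 × 0.23 × 0.95 = 0.05463 m³/s
Stations 1, 8 contribute zero (depth or velocity is 0).
Q = Σ qᵢ = 2.286 m³/s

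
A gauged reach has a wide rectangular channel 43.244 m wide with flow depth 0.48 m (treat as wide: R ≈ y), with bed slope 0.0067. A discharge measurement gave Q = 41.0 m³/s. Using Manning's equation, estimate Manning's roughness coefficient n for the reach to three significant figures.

0.0254

A = b·y = 43.244 × 0.48 = 20.76 m²
Wide channel: R ≈ y = 0.48 m
n = (1/Q)·A·R^(2/3)·S^(1/2) = (1/41.0) × 20.76 × 0.6130 × 0.08185 = 0.02540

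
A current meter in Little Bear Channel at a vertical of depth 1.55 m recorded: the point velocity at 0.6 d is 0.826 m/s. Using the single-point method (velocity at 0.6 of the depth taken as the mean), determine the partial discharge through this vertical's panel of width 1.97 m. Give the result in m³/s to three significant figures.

2.52 m³/s

v̄ = v₀.₆ = 0.826 m/s
q = v̄ × d × w = 0.8260 × 1.55 × 1.97 = 2.522 m³/s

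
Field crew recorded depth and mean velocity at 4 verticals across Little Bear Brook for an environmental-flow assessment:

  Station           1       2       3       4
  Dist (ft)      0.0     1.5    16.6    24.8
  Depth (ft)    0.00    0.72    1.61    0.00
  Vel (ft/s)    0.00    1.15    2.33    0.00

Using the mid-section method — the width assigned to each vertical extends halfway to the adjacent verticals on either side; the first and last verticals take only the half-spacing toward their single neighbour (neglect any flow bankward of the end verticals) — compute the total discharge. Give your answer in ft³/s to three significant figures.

w_2 = (16.6 − 0.0)/2 = 8.3 ft; q_2 = 1.15 × 0.72 × 8.3 = 6.872 ft³/s
w_3 = (24.8 − 1.5)/2 = 11.65 ft; q_3 = 2.33 × 1.61 × 11.65 = 43.70 ft³/s
Stations 1, 4 contribute zero (depth or velocity is 0).
Q = Σ qᵢ = 50.58 ft³/s

50.6 ft³/s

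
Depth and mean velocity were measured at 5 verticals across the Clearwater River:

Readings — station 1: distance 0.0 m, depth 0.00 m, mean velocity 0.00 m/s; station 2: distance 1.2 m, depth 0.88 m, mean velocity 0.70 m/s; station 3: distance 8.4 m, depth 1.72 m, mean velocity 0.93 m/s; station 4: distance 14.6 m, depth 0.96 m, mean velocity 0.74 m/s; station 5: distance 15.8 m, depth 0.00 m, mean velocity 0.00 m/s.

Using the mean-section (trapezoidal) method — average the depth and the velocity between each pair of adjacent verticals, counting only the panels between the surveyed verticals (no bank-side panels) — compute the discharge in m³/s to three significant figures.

Panel 1-2: Δb = 1.2 m, d̄ = (0.00+0.88)/2 = 0.44, v̄ = (0.00+0.70)/2 = 0.35 → q = 1.2×0.44×0.35 = 0.1848 m³/s
Panel 2-3: Δb = 7.2 m, d̄ = (0.88+1.72)/2 = 1.3, v̄ = (0.70+0.93)/2 = 0.815 → q = 7.2×1.3×0.815 = 7.628 m³/s
Panel 3-4: Δb = 6.2 m, d̄ = (1.72+0.96)/2 = 1.34, v̄ = (0.93+0.74)/2 = 0.835 → q = 6.2×1.34×0.835 = 6.937 m³/s
Panel 4-5: Δb = 1.2 m, d̄ = (0.96+0.00)/2 = 0.48, v̄ = (0.74+0.00)/2 = 0.37 → q = 1.2×0.48×0.37 = 0.2131 m³/s
Q = Σ q = 14.96 m³/s

15.0 m³/s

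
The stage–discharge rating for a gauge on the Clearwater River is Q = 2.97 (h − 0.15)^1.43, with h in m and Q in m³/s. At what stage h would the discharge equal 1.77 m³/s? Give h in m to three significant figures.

0.846 m

h − h₀ = (Q/C)^(1/b) = (1.77/2.97)^(1/1.43) = 0.6963 m
h = 0.15 + 0.6963 = 0.8463 m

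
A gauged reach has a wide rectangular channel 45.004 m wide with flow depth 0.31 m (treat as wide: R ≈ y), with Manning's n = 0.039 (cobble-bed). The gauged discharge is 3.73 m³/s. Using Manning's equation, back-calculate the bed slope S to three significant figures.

A = b·y = 45.004 × 0.31 = 13.95 m²
Wide channel: R ≈ y = 0.31 m
S = (Q·n / (1·A·R^(2/3)))² = (3.73×0.039 / (1×13.95×0.4580))² = 0.0005182

0.000518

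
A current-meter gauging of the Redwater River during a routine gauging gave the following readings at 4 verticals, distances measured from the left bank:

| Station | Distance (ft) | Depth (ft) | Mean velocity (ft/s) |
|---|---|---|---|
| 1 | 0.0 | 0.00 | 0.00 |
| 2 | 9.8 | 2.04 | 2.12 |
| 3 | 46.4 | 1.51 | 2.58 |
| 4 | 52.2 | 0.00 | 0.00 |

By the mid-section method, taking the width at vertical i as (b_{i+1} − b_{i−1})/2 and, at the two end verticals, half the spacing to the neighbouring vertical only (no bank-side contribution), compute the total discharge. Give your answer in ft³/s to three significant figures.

183 ft³/s

w_2 = (46.4 − 0.0)/2 = 23.2 ft; q_2 = 2.12 × 2.04 × 23.2 = 100.3 ft³/s
w_3 = (52.2 − 9.8)/2 = 21.2 ft; q_3 = 2.58 × 1.51 × 21.2 = 82.59 ft³/s
Stations 1, 4 contribute zero (depth or velocity is 0).
Q = Σ qᵢ = 182.9 ft³/s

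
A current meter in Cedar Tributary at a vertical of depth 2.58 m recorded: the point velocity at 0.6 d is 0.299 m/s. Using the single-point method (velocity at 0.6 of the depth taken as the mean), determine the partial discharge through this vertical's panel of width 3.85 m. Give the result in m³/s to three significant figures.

v̄ = v₀.₆ = 0.299 m/s
q = v̄ × d × w = 0.2990 × 2.58 × 3.85 = 2.970 m³/s

2.97 m³/s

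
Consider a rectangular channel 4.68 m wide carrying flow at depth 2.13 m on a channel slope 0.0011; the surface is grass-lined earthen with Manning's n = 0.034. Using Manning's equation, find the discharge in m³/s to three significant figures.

A = b·y = 4.68 × 2.13 = 9.968 m²
P = b + 2y = 4.68 + 2×2.13 = 8.940 m
R = A/P = 9.968/8.940 = 1.115 m
Q = (1/n)·A·R^(2/3)·S^(1/2) = (1/0.034) × 9.968 × 1.115^(2/3) × 0.0011^(1/2) = 10.46 m³/s

10.5 m³/s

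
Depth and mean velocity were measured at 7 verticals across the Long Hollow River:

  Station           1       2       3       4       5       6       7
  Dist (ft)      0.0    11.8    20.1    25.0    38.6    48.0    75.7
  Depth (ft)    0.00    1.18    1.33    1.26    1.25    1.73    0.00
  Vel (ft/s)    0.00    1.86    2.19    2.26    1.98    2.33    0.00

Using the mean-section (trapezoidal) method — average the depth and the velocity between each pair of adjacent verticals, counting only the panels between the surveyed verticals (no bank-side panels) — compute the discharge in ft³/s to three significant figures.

Panel 1-2: Δb = 11.8 ft, d̄ = (0.00+1.18)/2 = 0.59, v̄ = (0.00+1.86)/2 = 0.93 → q = 11.8×0.59×0.93 = 6.475 ft³/s
Panel 2-3: Δb = 8.3 ft, d̄ = (1.18+1.33)/2 = 1.255, v̄ = (1.86+2.19)/2 = 2.025 → q = 8.3×1.255×2.025 = 21.09 ft³/s
Panel 3-4: Δb = 4.9 ft, d̄ = (1.33+1.26)/2 = 1.295, v̄ = (2.19+2.26)/2 = 2.225 → q = 4.9×1.295×2.225 = 14.12 ft³/s
Panel 4-5: Δb = 13.6 ft, d̄ = (1.26+1.25)/2 = 1.255, v̄ = (2.26+1.98)/2 = 2.12 → q = 13.6×1.255×2.12 = 36.18 ft³/s
Panel 5-6: Δb = 9.4 ft, d̄ = (1.25+1.73)/2 = 1.49, v̄ = (1.98+2.33)/2 = 2.155 → q = 9.4×1.49×2.155 = 30.18 ft³/s
Panel 6-7: Δb = 27.7 ft, d̄ = (1.73+0.00)/2 = 0.865, v̄ = (2.33+0.00)/2 = 1.165 → q = 27.7×0.865×1.165 = 27.91 ft³/s
Q = Σ q = 136.0 ft³/s

136 ft³/s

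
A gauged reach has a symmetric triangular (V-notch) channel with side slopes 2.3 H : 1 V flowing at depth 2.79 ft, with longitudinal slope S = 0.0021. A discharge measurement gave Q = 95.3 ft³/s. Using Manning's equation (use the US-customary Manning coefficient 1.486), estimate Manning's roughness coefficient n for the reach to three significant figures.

A = z·y² = 2.3×2.79² = 17.90 ft²
P = 2y√(1+z²) = 2×2.79×√(1+2.3²) = 13.99 ft
R = A/P = 17.90/13.99 = 1.279 ft
n = (1.486/Q)·A·R^(2/3)·S^(1/2) = (1.486/95.3) × 17.90 × 1.178 × 0.04583 = 0.01508

0.0151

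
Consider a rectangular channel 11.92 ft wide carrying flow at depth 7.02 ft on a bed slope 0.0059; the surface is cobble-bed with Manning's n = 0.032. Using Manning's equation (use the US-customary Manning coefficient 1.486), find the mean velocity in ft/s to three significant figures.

A = b·y = 11.92 × 7.02 = 83.68 ft²
P = b + 2y = 11.92 + 2×7.02 = 25.96 ft
R = A/P = 83.68/25.96 = 3.223 ft
Q = (1.486/n)·A·R^(2/3)·S^(1/2) = (1.486/0.032) × 83.68 × 3.223^(2/3) × 0.0059^(1/2) = 651.3 ft³/s
V = Q/A = 651.3/83.68 = 7.783 ft/s

7.78 ft/s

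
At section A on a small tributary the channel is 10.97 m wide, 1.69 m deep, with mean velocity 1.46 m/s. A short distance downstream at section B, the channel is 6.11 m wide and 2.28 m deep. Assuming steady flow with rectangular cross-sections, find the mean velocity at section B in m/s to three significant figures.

1.94 m/s

Q = A₁V₁ = (10.97×1.69) × 1.46 = 27.07 m³/s
A₂ = 6.11 × 2.28 = 13.93 m²
V₂ = Q/A₂ = 27.07/13.93 = 1.943 m/s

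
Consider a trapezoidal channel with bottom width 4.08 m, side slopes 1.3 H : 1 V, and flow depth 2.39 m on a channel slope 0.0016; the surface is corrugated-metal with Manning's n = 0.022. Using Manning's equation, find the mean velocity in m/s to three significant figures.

A = (b + z·y)·y = (4.08 + 1.3×2.39)×2.39 = 17.18 m²
P = b + 2y√(1+z²) = 4.08 + 2×2.39×√(1+1.3²) = 11.92 m
R = A/P = 17.18/11.92 = 1.441 m
Q = (1/n)·A·R^(2/3)·S^(1/2) = (1/0.022) × 17.18 × 1.441^(2/3) × 0.0016^(1/2) = 39.84 m³/s
V = Q/A = 39.84/17.18 = 2.320 m/s

2.32 m/s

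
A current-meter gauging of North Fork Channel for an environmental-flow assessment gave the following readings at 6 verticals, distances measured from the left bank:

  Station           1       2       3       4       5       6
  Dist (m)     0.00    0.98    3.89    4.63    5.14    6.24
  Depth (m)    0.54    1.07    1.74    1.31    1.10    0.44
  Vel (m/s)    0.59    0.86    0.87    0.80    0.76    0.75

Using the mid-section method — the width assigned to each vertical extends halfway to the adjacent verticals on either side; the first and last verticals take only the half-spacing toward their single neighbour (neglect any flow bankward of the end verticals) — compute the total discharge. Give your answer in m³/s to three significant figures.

w_1 = (0.98 − 0.00)/2 = 0.49 m; q_1 = 0.59 × 0.54 × 0.49 = 0.1561 m³/s
w_2 = (3.89 − 0.00)/2 = 1.945 m; q_2 = 0.86 × 1.07 × 1.945 = 1.790 m³/s
w_3 = (4.63 − 0.98)/2 = 1.825 m; q_3 = 0.87 × 1.74 × 1.825 = 2.763 m³/s
w_4 = (5.14 − 3.89)/2 = 0.625 m; q_4 = 0.80 × 1.31 × 0.625 = 0.6550 m³/s
w_5 = (6.24 − 4.63)/2 = 0.805 m; q_5 = 0.76 × 1.10 × 0.805 = 0.6730 m³/s
w_6 = (6.24 − 5.14)/2 = 0.55 m; q_6 = 0.75 × 0.44 × 0.55 = 0.1815 m³/s
Q = Σ qᵢ = 6.218 m³/s

6.22 m³/s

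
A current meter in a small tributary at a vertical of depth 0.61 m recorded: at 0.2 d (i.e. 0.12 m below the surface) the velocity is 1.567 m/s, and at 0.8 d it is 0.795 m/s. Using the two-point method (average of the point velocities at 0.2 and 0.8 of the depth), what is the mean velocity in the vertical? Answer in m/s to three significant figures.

1.18 m/s

v̄ = (1.567 + 0.795) / 2 = 1.181 m/s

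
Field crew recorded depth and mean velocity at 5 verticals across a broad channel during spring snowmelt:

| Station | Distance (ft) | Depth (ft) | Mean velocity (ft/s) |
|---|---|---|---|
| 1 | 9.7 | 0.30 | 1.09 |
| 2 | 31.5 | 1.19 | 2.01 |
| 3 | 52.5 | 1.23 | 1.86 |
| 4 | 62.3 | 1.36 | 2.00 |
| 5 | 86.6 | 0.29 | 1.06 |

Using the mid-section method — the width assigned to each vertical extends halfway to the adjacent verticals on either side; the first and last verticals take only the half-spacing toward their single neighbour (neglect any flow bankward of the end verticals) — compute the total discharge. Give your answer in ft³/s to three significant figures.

140 ft³/s

w_1 = (31.5 − 9.7)/2 = 10.9 ft; q_1 = 1.09 × 0.30 × 10.9 = 3.564 ft³/s
w_2 = (52.5 − 9.7)/2 = 21.4 ft; q_2 = 2.01 × 1.19 × 21.4 = 51.19 ft³/s
w_3 = (62.3 − 31.5)/2 = 15.4 ft; q_3 = 1.86 × 1.23 × 15.4 = 35.23 ft³/s
w_4 = (86.6 − 52.5)/2 = 17.05 ft; q_4 = 2.00 × 1.36 × 17.05 = 46.38 ft³/s
w_5 = (86.6 − 62.3)/2 = 12.15 ft; q_5 = 1.06 × 0.29 × 12.15 = 3.735 ft³/s
Q = Σ qᵢ = 140.1 ft³/s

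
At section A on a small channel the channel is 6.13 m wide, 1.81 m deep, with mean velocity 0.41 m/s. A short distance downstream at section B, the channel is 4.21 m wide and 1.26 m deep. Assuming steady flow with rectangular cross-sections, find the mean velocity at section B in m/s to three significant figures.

0.858 m/s

Q = A₁V₁ = (6.13×1.81) × 0.41 = 4.549 m³/s
A₂ = 4.21 × 1.26 = 5.305 m²
V₂ = Q/A₂ = 4.549/5.305 = 0.8576 m/s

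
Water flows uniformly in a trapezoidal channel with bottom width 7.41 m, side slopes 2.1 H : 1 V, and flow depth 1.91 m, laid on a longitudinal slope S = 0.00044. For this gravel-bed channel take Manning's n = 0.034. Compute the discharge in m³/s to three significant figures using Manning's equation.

A = (b + z·y)·y = (7.41 + 2.1×1.91)×1.91 = 21.81 m²
P = b + 2y√(1+z²) = 7.41 + 2×1.91×√(1+2.1²) = 16.30 m
R = A/P = 21.81/16.30 = 1.339 m
Q = (1/n)·A·R^(2/3)·S^(1/2) = (1/0.034) × 21.81 × 1.339^(2/3) × 0.00044^(1/2) = 16.35 m³/s

16.3 m³/s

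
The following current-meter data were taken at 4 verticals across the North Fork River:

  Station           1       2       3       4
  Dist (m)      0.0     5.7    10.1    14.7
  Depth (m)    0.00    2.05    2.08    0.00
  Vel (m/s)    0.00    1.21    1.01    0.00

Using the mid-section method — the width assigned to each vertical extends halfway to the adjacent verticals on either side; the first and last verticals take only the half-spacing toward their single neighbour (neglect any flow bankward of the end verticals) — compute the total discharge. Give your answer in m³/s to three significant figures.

w_2 = (10.1 − 0.0)/2 = 5.05 m; q_2 = 1.21 × 2.05 × 5.05 = 12.53 m³/s
w_3 = (14.7 − 5.7)/2 = 4.5 m; q_3 = 1.01 × 2.08 × 4.5 = 9.454 m³/s
Stations 1, 4 contribute zero (depth or velocity is 0).
Q = Σ qᵢ = 21.98 m³/s

22.0 m³/s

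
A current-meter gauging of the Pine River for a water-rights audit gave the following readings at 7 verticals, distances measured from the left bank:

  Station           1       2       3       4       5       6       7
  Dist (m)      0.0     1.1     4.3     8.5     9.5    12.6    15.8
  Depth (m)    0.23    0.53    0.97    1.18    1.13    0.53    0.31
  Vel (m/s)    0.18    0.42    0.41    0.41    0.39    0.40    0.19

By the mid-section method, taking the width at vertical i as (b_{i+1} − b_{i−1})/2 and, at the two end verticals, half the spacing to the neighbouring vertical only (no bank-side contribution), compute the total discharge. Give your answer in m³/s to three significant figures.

4.90 m³/s

w_1 = (1.1 − 0.0)/2 = 0.55 m; q_1 = 0.18 × 0.23 × 0.55 = 0.02277 m³/s
w_2 = (4.3 − 0.0)/2 = 2.15 m; q_2 = 0.42 × 0.53 × 2.15 = 0.4786 m³/s
w_3 = (8.5 − 1.1)/2 = 3.7 m; q_3 = 0.41 × 0.97 × 3.7 = 1.471 m³/s
w_4 = (9.5 − 4.3)/2 = 2.6 m; q_4 = 0.41 × 1.18 × 2.6 = 1.258 m³/s
w_5 = (12.6 − 8.5)/2 = 2.05 m; q_5 = 0.39 × 1.13 × 2.05 = 0.9034 m³/s
w_6 = (15.8 − 9.5)/2 = 3.15 m; q_6 = 0.40 × 0.53 × 3.15 = 0.6678 m³/s
w_7 = (15.8 − 12.6)/2 = 1.6 m; q_7 = 0.19 × 0.31 × 1.6 = 0.09424 m³/s
Q = Σ qᵢ = 4.896 m³/s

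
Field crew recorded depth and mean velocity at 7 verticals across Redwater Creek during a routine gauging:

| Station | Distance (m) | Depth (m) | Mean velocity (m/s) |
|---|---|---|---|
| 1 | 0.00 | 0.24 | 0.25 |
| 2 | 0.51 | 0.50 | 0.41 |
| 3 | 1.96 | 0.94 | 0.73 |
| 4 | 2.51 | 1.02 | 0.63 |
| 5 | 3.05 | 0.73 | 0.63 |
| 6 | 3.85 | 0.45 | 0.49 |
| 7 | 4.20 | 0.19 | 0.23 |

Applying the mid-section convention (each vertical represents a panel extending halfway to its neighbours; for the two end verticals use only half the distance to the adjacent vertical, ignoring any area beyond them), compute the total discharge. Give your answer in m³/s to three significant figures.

w_1 = (0.51 − 0.00)/2 = 0.255 m; q_1 = 0.25 × 0.24 × 0.255 = 0.01530 m³/s
w_2 = (1.96 − 0.00)/2 = 0.98 m; q_2 = 0.41 × 0.50 × 0.98 = 0.2009 m³/s
w_3 = (2.51 − 0.51)/2 = 1 m; q_3 = 0.73 × 0.94 × 1 = 0.6862 m³/s
w_4 = (3.05 − 1.96)/2 = 0.545 m; q_4 = 0.63 × 1.02 × 0.545 = 0.3502 m³/s
w_5 = (3.85 − 2.51)/2 = 0.67 m; q_5 = 0.63 × 0.73 × 0.67 = 0.3081 m³/s
w_6 = (4.20 − 3.05)/2 = 0.575 m; q_6 = 0.49 × 0.45 × 0.575 = 0.1268 m³/s
w_7 = (4.20 − 3.85)/2 = 0.175 m; q_7 = 0.23 × 0.19 × 0.175 = 0.007648 m³/s
Q = Σ qᵢ = 1.695 m³/s

1.70 m³/s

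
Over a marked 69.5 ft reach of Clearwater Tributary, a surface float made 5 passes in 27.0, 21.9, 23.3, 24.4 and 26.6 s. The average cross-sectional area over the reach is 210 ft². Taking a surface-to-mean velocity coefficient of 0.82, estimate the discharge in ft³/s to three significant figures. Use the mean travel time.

t̄ = (27.0 + 21.9 + 23.3 + 24.4 + 26.6) / 5 = 24.64 s
v_surface = L / t̄ = 69.5 / 24.64 = 2.821 ft/s
v_mean = 0.82 × 2.821 = 2.313 ft/s
Q = A × v_mean = 210 × 2.313 = 485.7 ft³/s

486 ft³/s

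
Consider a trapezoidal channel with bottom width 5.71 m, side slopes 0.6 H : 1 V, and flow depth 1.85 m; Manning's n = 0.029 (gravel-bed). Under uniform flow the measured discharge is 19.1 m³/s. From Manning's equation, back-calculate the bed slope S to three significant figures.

A = (b + z·y)·y = (5.71 + 0.6×1.85)×1.85 = 12.62 m²
P = b + 2y√(1+z²) = 5.71 + 2×1.85×√(1+0.6²) = 10.02 m
R = A/P = 12.62/10.02 = 1.259 m
S = (Q·n / (1·A·R^(2/3)))² = (19.1×0.029 / (1×12.62×1.166))² = 0.001418

0.00142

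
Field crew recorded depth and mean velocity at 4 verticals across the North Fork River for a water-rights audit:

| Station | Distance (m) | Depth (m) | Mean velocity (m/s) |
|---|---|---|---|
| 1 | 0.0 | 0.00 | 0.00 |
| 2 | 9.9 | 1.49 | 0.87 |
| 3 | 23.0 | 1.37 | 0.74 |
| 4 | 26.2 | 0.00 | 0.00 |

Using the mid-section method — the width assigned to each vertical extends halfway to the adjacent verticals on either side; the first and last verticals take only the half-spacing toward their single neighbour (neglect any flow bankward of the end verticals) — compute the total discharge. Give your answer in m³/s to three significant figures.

w_2 = (23.0 − 0.0)/2 = 11.5 m; q_2 = 0.87 × 1.49 × 11.5 = 14.91 m³/s
w_3 = (26.2 − 9.9)/2 = 8.15 m; q_3 = 0.74 × 1.37 × 8.15 = 8.262 m³/s
Stations 1, 4 contribute zero (depth or velocity is 0).
Q = Σ qᵢ = 23.17 m³/s

23.2 m³/s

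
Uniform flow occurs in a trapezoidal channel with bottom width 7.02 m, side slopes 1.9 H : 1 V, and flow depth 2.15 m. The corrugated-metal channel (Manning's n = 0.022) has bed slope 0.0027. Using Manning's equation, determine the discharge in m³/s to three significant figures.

72.9 m³/s

A = (b + z·y)·y = (7.02 + 1.9×2.15)×2.15 = 23.88 m²
P = b + 2y√(1+z²) = 7.02 + 2×2.15×√(1+1.9²) = 16.25 m
R = A/P = 23.88/16.25 = 1.469 m
Q = (1/n)·A·R^(2/3)·S^(1/2) = (1/0.022) × 23.88 × 1.469^(2/3) × 0.0027^(1/2) = 72.87 m³/s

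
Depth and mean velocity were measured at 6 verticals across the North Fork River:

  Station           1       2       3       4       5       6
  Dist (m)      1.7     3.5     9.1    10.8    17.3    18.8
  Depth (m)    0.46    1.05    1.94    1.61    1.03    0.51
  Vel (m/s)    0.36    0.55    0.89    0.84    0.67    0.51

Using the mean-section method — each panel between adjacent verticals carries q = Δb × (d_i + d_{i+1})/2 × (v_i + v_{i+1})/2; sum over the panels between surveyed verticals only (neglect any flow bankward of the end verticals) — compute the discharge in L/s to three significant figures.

16400 L/s

Panel 1-2: Δb = 1.8 m, d̄ = (0.46+1.05)/2 = 0.755, v̄ = (0.36+0.55)/2 = 0.455 → q = 1.8×0.755×0.455 = 0.6183 m³/s
Panel 2-3: Δb = 5.6 m, d̄ = (1.05+1.94)/2 = 1.495, v̄ = (0.55+0.89)/2 = 0.72 → q = 5.6×1.495×0.72 = 6.028 m³/s
Panel 3-4: Δb = 1.7 m, d̄ = (1.94+1.61)/2 = 1.775, v̄ = (0.89+0.84)/2 = 0.865 → q = 1.7×1.775×0.865 = 2.610 m³/s
Panel 4-5: Δb = 6.5 m, d̄ = (1.61+1.03)/2 = 1.32, v̄ = (0.84+0.67)/2 = 0.755 → q = 6.5×1.32×0.755 = 6.478 m³/s
Panel 5-6: Δb = 1.5 m, d̄ = (1.03+0.51)/2 = 0.77, v̄ = (0.67+0.51)/2 = 0.59 → q = 1.5×0.77×0.59 = 0.6815 m³/s
Q = Σ q = 16.42 m³/s
= 16.42 × 1000 = 16420 L/s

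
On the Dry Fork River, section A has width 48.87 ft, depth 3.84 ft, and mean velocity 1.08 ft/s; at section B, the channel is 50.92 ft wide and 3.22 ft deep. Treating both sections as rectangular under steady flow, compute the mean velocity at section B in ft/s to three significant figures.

Q = A₁V₁ = (48.87×3.84) × 1.08 = 202.7 ft³/s
A₂ = 50.92 × 3.22 = 164.0 ft²
V₂ = Q/A₂ = 202.7/164.0 = 1.236 ft/s

1.24 ft/s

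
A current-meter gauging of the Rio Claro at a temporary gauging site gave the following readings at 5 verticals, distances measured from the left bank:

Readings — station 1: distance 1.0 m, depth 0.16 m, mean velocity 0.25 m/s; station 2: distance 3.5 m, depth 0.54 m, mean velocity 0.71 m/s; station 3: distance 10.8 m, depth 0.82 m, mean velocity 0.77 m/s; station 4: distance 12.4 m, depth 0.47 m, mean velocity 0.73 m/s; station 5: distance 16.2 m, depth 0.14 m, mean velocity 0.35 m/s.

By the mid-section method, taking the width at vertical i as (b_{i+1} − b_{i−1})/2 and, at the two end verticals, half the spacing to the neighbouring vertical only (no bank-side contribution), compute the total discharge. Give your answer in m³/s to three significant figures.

5.76 m³/s

w_1 = (3.5 − 1.0)/2 = 1.25 m; q_1 = 0.25 × 0.16 × 1.25 = 0.05000 m³/s
w_2 = (10.8 − 1.0)/2 = 4.9 m; q_2 = 0.71 × 0.54 × 4.9 = 1.879 m³/s
w_3 = (12.4 − 3.5)/2 = 4.45 m; q_3 = 0.77 × 0.82 × 4.45 = 2.810 m³/s
w_4 = (16.2 − 10.8)/2 = 2.7 m; q_4 = 0.73 × 0.47 × 2.7 = 0.9264 m³/s
w_5 = (16.2 − 12.4)/2 = 1.9 m; q_5 = 0.35 × 0.14 × 1.9 = 0.09310 m³/s
Q = Σ qᵢ = 5.758 m³/s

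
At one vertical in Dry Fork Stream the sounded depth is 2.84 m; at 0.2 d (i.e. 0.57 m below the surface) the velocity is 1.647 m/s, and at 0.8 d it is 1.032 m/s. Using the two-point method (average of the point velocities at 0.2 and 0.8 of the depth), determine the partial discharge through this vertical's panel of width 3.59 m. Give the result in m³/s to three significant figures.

v̄ = (1.647 + 1.032) / 2 = 1.340 m/s
q = v̄ × d × w = 1.340 × 2.84 × 3.59 = 13.66 m³/s

13.7 m³/s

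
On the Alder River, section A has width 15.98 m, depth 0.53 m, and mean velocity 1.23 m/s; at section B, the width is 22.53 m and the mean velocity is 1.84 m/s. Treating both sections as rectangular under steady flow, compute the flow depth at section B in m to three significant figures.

0.251 m

Q = A₁V₁ = (15.98×0.53) × 1.23 = 10.42 m³/s
d₂ = Q/(b₂ V₂) = 10.42/(22.53×1.84) = 0.2513 m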